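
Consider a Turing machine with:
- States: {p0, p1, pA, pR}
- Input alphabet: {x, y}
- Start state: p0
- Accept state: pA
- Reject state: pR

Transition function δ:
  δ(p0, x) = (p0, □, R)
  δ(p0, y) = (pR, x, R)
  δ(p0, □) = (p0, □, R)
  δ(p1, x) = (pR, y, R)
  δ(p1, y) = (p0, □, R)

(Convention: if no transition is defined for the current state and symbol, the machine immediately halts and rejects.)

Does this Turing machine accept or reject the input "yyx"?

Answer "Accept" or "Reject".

Execution trace:
Initial: [p0]yyx
Step 1: δ(p0, y) = (pR, x, R) → x[pR]yx

The machine reaches the reject state pR and halts.

Answer: Reject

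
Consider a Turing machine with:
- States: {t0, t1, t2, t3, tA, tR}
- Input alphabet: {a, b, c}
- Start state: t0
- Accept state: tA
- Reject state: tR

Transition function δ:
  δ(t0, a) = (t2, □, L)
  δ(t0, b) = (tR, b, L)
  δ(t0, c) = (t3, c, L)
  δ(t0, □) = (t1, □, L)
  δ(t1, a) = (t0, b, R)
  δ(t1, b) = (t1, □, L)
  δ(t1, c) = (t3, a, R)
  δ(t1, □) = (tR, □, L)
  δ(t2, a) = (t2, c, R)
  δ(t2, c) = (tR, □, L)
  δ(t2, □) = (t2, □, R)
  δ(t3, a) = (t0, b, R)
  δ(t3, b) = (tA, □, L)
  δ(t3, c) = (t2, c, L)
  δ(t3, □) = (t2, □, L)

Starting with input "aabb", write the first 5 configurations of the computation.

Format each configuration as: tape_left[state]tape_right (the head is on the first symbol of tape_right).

Transitions applied:
Step 1: δ(t0, a) = (t2, □, L)
Step 2: δ(t2, □) = (t2, □, R)
Step 3: δ(t2, □) = (t2, □, R)
Step 4: δ(t2, a) = (t2, c, R)

The first 5 configurations are:
[t0]aabb ⊢ [t2]□□abb ⊢ □[t2]□abb ⊢ □□[t2]abb ⊢ □□c[t2]bb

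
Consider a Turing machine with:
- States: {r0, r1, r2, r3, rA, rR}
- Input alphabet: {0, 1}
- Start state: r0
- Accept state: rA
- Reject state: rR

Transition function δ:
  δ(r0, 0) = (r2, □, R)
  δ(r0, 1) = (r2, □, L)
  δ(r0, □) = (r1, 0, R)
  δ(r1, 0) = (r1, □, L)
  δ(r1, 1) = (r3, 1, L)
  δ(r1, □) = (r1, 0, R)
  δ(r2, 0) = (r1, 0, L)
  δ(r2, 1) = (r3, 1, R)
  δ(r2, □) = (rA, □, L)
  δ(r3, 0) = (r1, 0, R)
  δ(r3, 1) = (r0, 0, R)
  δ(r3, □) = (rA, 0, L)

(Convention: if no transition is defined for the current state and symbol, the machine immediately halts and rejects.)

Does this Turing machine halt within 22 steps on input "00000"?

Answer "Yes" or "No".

Execution trace:
Initial: [r0]00000
Step 1: δ(r0, 0) = (r2, □, R) → □[r2]0000
Step 2: δ(r2, 0) = (r1, 0, L) → [r1]□0000
Step 3: δ(r1, □) = (r1, 0, R) → 0[r1]0000
Step 4: δ(r1, 0) = (r1, □, L) → [r1]0□000
Step 5: δ(r1, 0) = (r1, □, L) → [r1]□□□000
Step 6: δ(r1, □) = (r1, 0, R) → 0[r1]□□000
Step 7: δ(r1, □) = (r1, 0, R) → 00[r1]□000
Step 8: δ(r1, □) = (r1, 0, R) → 000[r1]000
Step 9: δ(r1, 0) = (r1, □, L) → 00[r1]0□00
Step 10: δ(r1, 0) = (r1, □, L) → 0[r1]0□□00
Step 11: δ(r1, 0) = (r1, □, L) → [r1]0□□□00
Step 12: δ(r1, 0) = (r1, □, L) → [r1]□□□□□00
Step 13: δ(r1, □) = (r1, 0, R) → 0[r1]□□□□00
Step 14: δ(r1, □) = (r1, 0, R) → 00[r1]□□□00
Step 15: δ(r1, □) = (r1, 0, R) → 000[r1]□□00
Step 16: δ(r1, □) = (r1, 0, R) → 0000[r1]□00
Step 17: δ(r1, □) = (r1, 0, R) → 00000[r1]00
Step 18: δ(r1, 0) = (r1, □, L) → 0000[r1]0□0
Step 19: δ(r1, 0) = (r1, □, L) → 000[r1]0□□0
Step 20: δ(r1, 0) = (r1, □, L) → 00[r1]0□□□0
Step 21: δ(r1, 0) = (r1, □, L) → 0[r1]0□□□□0
Step 22: δ(r1, 0) = (r1, □, L) → [r1]0□□□□□0

The machine has not reached a halting state after 22 steps.
The machine did not halt within the 22-step bound.

Answer: No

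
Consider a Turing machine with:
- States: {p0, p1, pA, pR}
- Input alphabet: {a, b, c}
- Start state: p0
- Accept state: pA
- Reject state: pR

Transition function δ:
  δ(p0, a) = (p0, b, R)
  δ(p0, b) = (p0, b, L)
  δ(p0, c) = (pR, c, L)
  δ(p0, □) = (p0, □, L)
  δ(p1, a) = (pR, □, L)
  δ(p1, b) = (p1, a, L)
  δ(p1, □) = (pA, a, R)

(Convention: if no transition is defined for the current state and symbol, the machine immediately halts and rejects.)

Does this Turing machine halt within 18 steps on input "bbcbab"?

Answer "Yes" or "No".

Execution trace:
Initial: [p0]bbcbab
Step 1: δ(p0, b) = (p0, b, L) → [p0]□bbcbab
Step 2: δ(p0, □) = (p0, □, L) → [p0]□□bbcbab
Step 3: δ(p0, □) = (p0, □, L) → [p0]□□□bbcbab
Step 4: δ(p0, □) = (p0, □, L) → [p0]□□□□bbcbab
Step 5: δ(p0, □) = (p0, □, L) → [p0]□□□□□bbcbab
Step 6: δ(p0, □) = (p0, □, L) → [p0]□□□□□□bbcbab
Step 7: δ(p0, □) = (p0, □, L) → [p0]□□□□□□□bbcbab
Step 8: δ(p0, □) = (p0, □, L) → [p0]□□□□□□□□bbcbab
Step 9: δ(p0, □) = (p0, □, L) → [p0]□□□□□□□□□bbcbab
Step 10: δ(p0, □) = (p0, □, L) → [p0]□□□□□□□□□□bbcbab
Step 11: δ(p0, □) = (p0, □, L) → [p0]□□□□□□□□□□□bbcbab
Step 12: δ(p0, □) = (p0, □, L) → [p0]□□□□□□□□□□□□bbcbab
Step 13: δ(p0, □) = (p0, □, L) → [p0]□□□□□□□□□□□□□bbcbab
Step 14: δ(p0, □) = (p0, □, L) → [p0]□□□□□□□□□□□□□□bbcbab
Step 15: δ(p0, □) = (p0, □, L) → [p0]□□□□□□□□□□□□□□□bbcbab
Step 16: δ(p0, □) = (p0, □, L) → [p0]□□□□□□□□□□□□□□□□bbcbab
Step 17: δ(p0, □) = (p0, □, L) → [p0]□□□□□□□□□□□□□□□□□bbcbab
Step 18: δ(p0, □) = (p0, □, L) → [p0]□□□□□□□□□□□□□□□□□□bbcbab

The machine has not reached a halting state after 18 steps.
The machine did not halt within the 18-step bound.

Answer: No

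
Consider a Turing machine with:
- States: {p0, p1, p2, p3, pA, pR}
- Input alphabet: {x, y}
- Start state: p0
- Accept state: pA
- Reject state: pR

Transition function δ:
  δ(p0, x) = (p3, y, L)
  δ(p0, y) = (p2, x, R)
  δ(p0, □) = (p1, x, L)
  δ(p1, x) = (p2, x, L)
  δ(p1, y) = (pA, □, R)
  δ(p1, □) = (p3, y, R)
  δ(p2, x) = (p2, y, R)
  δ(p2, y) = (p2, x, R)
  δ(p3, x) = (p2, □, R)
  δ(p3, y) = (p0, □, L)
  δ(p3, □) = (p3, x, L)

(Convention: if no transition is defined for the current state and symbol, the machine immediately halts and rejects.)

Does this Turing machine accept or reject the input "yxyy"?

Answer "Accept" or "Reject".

Execution trace:
Initial: [p0]yxyy
Step 1: δ(p0, y) = (p2, x, R) → x[p2]xyy
Step 2: δ(p2, x) = (p2, y, R) → xy[p2]yy
Step 3: δ(p2, y) = (p2, x, R) → xyx[p2]y
Step 4: δ(p2, y) = (p2, x, R) → xyxx[p2]□

No transition is defined for δ(p2, □). By convention the machine halts and rejects.

Answer: Reject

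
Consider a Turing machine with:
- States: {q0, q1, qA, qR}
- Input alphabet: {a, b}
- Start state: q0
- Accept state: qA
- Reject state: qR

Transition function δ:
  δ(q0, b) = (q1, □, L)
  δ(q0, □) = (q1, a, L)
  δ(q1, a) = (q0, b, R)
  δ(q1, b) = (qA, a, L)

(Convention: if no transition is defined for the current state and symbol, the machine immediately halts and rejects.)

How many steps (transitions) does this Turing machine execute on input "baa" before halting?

Execution trace:
Initial: [q0]baa
Step 1: δ(q0, b) = (q1, □, L) → [q1]□□aa

No transition is defined for δ(q1, □). By convention the machine halts and rejects.

The machine executed 1 step before halting.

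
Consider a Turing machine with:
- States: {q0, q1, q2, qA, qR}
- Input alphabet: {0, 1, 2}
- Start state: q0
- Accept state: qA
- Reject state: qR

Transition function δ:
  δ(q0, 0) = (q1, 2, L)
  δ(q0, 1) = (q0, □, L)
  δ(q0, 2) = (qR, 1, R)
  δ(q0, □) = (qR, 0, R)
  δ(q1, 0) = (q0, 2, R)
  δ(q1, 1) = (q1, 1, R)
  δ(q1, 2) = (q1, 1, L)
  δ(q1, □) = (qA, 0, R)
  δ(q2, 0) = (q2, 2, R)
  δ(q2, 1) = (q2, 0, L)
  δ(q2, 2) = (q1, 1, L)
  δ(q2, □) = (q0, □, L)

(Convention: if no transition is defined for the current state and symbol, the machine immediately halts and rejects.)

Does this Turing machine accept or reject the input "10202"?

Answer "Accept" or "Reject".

Execution trace:
Initial: [q0]10202
Step 1: δ(q0, 1) = (q0, □, L) → [q0]□□0202
Step 2: δ(q0, □) = (qR, 0, R) → 0[qR]□0202

The machine reaches the reject state qR and halts.

Answer: Reject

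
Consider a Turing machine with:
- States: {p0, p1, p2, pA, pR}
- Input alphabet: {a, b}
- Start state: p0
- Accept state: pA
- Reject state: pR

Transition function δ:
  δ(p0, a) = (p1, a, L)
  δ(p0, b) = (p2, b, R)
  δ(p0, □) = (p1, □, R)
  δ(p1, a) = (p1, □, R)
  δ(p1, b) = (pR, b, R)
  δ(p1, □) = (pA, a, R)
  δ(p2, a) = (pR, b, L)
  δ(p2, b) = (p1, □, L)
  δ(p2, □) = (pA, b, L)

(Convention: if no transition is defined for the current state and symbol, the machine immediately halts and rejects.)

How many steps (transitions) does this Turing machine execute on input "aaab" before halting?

Execution trace:
Initial: [p0]aaab
Step 1: δ(p0, a) = (p1, a, L) → [p1]□aaab
Step 2: δ(p1, □) = (pA, a, R) → a[pA]aaab

The machine reaches the accept state pA and halts.

The machine executed 2 steps before halting.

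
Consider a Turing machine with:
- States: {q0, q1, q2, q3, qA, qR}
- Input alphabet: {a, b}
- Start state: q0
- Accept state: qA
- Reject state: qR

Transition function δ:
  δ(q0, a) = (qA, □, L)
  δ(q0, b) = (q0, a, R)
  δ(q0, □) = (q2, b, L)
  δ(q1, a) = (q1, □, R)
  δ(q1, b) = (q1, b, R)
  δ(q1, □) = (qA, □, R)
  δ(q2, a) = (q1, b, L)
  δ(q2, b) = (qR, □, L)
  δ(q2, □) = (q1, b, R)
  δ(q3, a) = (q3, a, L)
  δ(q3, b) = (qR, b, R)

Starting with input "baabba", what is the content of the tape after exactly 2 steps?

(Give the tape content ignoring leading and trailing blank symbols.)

Execution trace:
Initial: [q0]baabba
Step 1: δ(q0, b) = (q0, a, R) → a[q0]aabba
Step 2: δ(q0, a) = (qA, □, L) → [qA]a□abba

The machine reaches the accept state qA and halts.

After 2 steps, the tape (ignoring leading/trailing blanks) is: a□abba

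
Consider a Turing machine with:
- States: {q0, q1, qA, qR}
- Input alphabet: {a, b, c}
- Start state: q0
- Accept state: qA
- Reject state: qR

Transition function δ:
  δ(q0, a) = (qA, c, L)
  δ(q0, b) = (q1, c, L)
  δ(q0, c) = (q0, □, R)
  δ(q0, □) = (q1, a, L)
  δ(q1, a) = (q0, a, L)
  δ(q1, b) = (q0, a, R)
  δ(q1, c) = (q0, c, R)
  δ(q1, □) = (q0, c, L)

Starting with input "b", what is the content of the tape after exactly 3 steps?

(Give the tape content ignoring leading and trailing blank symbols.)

Execution trace:
Initial: [q0]b
Step 1: δ(q0, b) = (q1, c, L) → [q1]□c
Step 2: δ(q1, □) = (q0, c, L) → [q0]□cc
Step 3: δ(q0, □) = (q1, a, L) → [q1]□acc

After 3 steps, the tape (ignoring leading/trailing blanks) is: acc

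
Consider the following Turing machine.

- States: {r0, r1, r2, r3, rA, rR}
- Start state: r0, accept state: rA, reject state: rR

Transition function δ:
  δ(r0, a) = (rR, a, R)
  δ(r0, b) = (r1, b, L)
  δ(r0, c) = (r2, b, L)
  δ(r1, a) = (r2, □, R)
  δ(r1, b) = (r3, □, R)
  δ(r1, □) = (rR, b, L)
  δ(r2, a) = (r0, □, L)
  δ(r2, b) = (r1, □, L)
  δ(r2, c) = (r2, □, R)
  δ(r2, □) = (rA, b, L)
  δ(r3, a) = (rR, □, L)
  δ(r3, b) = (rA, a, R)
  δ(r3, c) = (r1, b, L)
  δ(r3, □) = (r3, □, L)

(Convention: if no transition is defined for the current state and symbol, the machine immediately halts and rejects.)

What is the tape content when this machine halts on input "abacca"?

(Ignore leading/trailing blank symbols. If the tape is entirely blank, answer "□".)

Execution trace:
Initial: [r0]abacca
Step 1: δ(r0, a) = (rR, a, R) → a[rR]bacca

The machine reaches the reject state rR and halts.

Final tape (ignoring leading/trailing blanks): abacca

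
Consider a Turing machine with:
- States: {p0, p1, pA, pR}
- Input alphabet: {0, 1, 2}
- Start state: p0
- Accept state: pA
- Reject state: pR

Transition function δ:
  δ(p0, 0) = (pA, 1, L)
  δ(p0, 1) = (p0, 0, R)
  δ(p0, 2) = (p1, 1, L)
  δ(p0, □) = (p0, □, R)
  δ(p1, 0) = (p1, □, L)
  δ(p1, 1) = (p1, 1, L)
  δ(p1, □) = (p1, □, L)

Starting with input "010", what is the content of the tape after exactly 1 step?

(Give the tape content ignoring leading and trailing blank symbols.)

Execution trace:
Initial: [p0]010
Step 1: δ(p0, 0) = (pA, 1, L) → [pA]□110

The machine reaches the accept state pA and halts.

After 1 step, the tape (ignoring leading/trailing blanks) is: 110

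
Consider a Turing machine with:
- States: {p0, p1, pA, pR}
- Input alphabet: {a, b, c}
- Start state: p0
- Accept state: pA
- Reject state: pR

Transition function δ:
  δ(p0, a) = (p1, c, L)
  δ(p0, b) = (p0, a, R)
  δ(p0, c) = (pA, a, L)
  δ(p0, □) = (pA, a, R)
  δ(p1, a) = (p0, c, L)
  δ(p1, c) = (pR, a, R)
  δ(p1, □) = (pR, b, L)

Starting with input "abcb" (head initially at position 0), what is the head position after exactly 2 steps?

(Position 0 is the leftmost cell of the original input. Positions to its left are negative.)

Execution trace (head position shown):
Step 0: [p0]abcb  (head at position 0)
Step 1: move left → [p1]□cbcb  (head at position -1)
Step 2: move left → [pR]□bcbcb  (head at position -2)

After 2 steps, the head is at position -2.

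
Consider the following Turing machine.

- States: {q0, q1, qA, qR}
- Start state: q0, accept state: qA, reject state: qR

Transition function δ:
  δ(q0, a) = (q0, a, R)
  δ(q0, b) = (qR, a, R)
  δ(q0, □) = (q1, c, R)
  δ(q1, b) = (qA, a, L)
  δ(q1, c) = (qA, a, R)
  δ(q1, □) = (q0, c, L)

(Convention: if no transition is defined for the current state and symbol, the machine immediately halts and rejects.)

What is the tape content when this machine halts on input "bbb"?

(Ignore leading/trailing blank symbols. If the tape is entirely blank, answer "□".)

Execution trace:
Initial: [q0]bbb
Step 1: δ(q0, b) = (qR, a, R) → a[qR]bb

The machine reaches the reject state qR and halts.

Final tape (ignoring leading/trailing blanks): abb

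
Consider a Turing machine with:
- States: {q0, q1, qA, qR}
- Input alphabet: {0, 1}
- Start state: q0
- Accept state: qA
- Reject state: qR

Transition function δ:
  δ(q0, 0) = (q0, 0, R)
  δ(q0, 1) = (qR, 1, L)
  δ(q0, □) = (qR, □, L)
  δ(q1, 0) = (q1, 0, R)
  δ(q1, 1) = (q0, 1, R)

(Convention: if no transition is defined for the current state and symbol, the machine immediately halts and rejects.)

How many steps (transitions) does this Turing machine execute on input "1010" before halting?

Execution trace:
Initial: [q0]1010
Step 1: δ(q0, 1) = (qR, 1, L) → [qR]□1010

The machine reaches the reject state qR and halts.

The machine executed 1 step before halting.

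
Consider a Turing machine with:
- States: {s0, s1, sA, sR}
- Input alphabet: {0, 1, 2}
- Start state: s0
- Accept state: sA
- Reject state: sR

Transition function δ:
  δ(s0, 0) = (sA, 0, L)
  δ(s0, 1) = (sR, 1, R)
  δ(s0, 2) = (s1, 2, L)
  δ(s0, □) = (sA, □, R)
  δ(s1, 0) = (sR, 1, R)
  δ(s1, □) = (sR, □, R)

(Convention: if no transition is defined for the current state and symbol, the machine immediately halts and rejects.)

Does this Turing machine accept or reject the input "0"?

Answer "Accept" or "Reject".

Execution trace:
Initial: [s0]0
Step 1: δ(s0, 0) = (sA, 0, L) → [sA]□0

The machine reaches the accept state sA and halts.

Answer: Accept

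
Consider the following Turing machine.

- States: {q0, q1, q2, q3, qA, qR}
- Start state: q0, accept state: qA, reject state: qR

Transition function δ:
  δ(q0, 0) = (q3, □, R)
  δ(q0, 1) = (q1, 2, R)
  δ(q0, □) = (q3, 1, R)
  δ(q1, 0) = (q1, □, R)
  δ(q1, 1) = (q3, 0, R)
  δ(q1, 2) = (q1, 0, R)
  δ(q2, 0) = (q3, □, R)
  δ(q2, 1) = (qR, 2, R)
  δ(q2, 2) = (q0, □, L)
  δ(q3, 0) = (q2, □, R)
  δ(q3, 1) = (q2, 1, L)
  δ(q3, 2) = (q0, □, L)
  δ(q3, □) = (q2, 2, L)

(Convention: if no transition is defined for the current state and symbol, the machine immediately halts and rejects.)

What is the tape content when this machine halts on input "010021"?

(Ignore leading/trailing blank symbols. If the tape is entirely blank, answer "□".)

Execution trace:
Initial: [q0]010021
Step 1: δ(q0, 0) = (q3, □, R) → □[q3]10021
Step 2: δ(q3, 1) = (q2, 1, L) → [q2]□10021

No transition is defined for δ(q2, □). By convention the machine halts and rejects.

Final tape (ignoring leading/trailing blanks): 10021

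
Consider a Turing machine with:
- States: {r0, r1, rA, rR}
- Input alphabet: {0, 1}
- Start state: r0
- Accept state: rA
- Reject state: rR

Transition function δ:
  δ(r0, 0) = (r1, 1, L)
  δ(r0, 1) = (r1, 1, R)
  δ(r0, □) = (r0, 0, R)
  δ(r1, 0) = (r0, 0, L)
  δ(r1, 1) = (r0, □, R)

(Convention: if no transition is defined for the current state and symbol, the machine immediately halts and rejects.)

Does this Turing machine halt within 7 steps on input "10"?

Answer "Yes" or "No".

Execution trace:
Initial: [r0]10
Step 1: δ(r0, 1) = (r1, 1, R) → 1[r1]0
Step 2: δ(r1, 0) = (r0, 0, L) → [r0]10
Step 3: δ(r0, 1) = (r1, 1, R) → 1[r1]0
Step 4: δ(r1, 0) = (r0, 0, L) → [r0]10
Step 5: δ(r0, 1) = (r1, 1, R) → 1[r1]0
Step 6: δ(r1, 0) = (r0, 0, L) → [r0]10
Step 7: δ(r0, 1) = (r1, 1, R) → 1[r1]0

The machine has not reached a halting state after 7 steps.
The machine did not halt within the 7-step bound.

Answer: No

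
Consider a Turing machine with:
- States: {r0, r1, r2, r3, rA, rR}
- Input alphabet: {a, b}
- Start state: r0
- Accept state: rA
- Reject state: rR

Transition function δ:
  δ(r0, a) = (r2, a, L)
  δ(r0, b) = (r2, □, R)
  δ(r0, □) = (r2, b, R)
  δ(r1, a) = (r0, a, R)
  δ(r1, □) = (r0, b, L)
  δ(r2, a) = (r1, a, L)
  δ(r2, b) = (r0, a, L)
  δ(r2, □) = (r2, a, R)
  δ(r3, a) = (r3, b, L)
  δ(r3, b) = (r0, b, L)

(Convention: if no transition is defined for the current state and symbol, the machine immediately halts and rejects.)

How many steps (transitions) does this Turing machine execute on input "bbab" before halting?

Execution trace:
Initial: [r0]bbab
Step 1: δ(r0, b) = (r2, □, R) → □[r2]bab
Step 2: δ(r2, b) = (r0, a, L) → [r0]□aab
Step 3: δ(r0, □) = (r2, b, R) → b[r2]aab
Step 4: δ(r2, a) = (r1, a, L) → [r1]baab

No transition is defined for δ(r1, b). By convention the machine halts and rejects.

The machine executed 4 steps before halting.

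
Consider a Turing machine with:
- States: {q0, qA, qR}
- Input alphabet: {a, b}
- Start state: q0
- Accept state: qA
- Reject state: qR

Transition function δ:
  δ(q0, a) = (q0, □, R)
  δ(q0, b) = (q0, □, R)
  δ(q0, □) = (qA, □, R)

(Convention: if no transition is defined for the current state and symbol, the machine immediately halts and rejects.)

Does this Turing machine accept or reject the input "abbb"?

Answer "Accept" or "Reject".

Execution trace:
Initial: [q0]abbb
Step 1: δ(q0, a) = (q0, □, R) → □[q0]bbb
Step 2: δ(q0, b) = (q0, □, R) → □□[q0]bb
Step 3: δ(q0, b) = (q0, □, R) → □□□[q0]b
Step 4: δ(q0, b) = (q0, □, R) → □□□□[q0]□
Step 5: δ(q0, □) = (qA, □, R) → □□□□□[qA]□

The machine reaches the accept state qA and halts.

Answer: Accept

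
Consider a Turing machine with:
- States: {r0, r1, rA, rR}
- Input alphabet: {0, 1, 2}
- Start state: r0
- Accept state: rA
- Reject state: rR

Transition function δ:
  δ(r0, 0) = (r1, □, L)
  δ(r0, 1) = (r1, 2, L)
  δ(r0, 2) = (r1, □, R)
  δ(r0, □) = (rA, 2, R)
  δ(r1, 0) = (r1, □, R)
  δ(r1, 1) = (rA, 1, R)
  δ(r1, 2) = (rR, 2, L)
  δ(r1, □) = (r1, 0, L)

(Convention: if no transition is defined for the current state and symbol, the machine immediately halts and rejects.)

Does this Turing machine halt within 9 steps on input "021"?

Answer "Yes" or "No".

Execution trace:
Initial: [r0]021
Step 1: δ(r0, 0) = (r1, □, L) → [r1]□□21
Step 2: δ(r1, □) = (r1, 0, L) → [r1]□0□21
Step 3: δ(r1, □) = (r1, 0, L) → [r1]□00□21
Step 4: δ(r1, □) = (r1, 0, L) → [r1]□000□21
Step 5: δ(r1, □) = (r1, 0, L) → [r1]□0000□21
Step 6: δ(r1, □) = (r1, 0, L) → [r1]□00000□21
Step 7: δ(r1, □) = (r1, 0, L) → [r1]□000000□21
Step 8: δ(r1, □) = (r1, 0, L) → [r1]□0000000□21
Step 9: δ(r1, □) = (r1, 0, L) → [r1]□00000000□21

The machine has not reached a halting state after 9 steps.
The machine did not halt within the 9-step bound.

Answer: No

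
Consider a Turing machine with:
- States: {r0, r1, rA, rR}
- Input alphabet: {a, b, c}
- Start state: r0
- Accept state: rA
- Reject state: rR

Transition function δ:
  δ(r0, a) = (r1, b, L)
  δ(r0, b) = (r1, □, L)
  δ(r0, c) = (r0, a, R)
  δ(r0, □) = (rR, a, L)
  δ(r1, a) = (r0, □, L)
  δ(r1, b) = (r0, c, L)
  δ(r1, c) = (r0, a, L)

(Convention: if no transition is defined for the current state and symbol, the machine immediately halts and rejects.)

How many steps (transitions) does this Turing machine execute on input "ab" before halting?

Execution trace:
Initial: [r0]ab
Step 1: δ(r0, a) = (r1, b, L) → [r1]□bb

No transition is defined for δ(r1, □). By convention the machine halts and rejects.

The machine executed 1 step before halting.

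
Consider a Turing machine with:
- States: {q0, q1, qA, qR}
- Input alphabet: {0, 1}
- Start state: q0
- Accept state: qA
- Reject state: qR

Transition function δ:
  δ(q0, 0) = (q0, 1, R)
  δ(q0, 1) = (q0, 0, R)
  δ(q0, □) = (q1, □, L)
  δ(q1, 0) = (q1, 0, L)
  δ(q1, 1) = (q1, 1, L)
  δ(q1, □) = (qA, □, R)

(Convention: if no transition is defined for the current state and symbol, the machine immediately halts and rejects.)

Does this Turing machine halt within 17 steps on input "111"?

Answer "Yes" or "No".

Execution trace:
Initial: [q0]111
Step 1: δ(q0, 1) = (q0, 0, R) → 0[q0]11
Step 2: δ(q0, 1) = (q0, 0, R) → 00[q0]1
Step 3: δ(q0, 1) = (q0, 0, R) → 000[q0]□
Step 4: δ(q0, □) = (q1, □, L) → 00[q1]0□
Step 5: δ(q1, 0) = (q1, 0, L) → 0[q1]00□
Step 6: δ(q1, 0) = (q1, 0, L) → [q1]000□
Step 7: δ(q1, 0) = (q1, 0, L) → [q1]□000□
Step 8: δ(q1, □) = (qA, □, R) → □[qA]000□

The machine reaches the accept state qA and halts.
The machine halted after 8 steps (within the 17-step bound).

Answer: Yes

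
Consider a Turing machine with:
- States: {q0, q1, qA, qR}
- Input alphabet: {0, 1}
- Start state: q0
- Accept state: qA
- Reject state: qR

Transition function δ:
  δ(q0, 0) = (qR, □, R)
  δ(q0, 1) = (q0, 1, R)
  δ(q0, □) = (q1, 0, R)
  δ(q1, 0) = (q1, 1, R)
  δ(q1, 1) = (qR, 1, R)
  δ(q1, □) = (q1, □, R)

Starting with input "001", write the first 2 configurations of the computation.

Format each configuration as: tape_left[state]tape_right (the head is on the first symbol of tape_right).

Transitions applied:
Step 1: δ(q0, 0) = (qR, □, R)

The first 2 configurations are:
[q0]001 ⊢ □[qR]01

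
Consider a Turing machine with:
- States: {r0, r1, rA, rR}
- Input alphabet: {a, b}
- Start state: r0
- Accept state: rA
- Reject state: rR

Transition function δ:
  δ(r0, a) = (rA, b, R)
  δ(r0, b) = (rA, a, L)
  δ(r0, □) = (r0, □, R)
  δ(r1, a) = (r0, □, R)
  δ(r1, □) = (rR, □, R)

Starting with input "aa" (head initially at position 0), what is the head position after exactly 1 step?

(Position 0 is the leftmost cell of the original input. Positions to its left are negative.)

Execution trace (head position shown):
Step 0: [r0]aa  (head at position 0)
Step 1: move right → b[rA]a  (head at position 1)

After 1 step, the head is at position 1.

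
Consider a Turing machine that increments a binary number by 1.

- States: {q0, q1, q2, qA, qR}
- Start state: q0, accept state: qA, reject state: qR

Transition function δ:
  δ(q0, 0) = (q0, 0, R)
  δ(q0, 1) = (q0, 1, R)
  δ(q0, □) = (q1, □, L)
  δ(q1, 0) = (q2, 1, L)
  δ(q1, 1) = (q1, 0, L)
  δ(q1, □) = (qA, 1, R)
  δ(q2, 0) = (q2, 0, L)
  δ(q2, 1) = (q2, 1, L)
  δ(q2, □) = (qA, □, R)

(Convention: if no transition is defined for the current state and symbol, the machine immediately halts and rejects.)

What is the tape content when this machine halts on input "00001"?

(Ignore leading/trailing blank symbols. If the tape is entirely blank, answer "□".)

Execution trace:
Initial: [q0]00001
Step 1: δ(q0, 0) = (q0, 0, R) → 0[q0]0001
Step 2: δ(q0, 0) = (q0, 0, R) → 00[q0]001
Step 3: δ(q0, 0) = (q0, 0, R) → 000[q0]01
Step 4: δ(q0, 0) = (q0, 0, R) → 0000[q0]1
Step 5: δ(q0, 1) = (q0, 1, R) → 00001[q0]□
Step 6: δ(q0, □) = (q1, □, L) → 0000[q1]1□
Step 7: δ(q1, 1) = (q1, 0, L) → 000[q1]00□
Step 8: δ(q1, 0) = (q2, 1, L) → 00[q2]010□
Step 9: δ(q2, 0) = (q2, 0, L) → 0[q2]0010□
Step 10: δ(q2, 0) = (q2, 0, L) → [q2]00010□
Step 11: δ(q2, 0) = (q2, 0, L) → [q2]□00010□
Step 12: δ(q2, □) = (qA, □, R) → □[qA]00010□

The machine reaches the accept state qA and halts.

Final tape (ignoring leading/trailing blanks): 00010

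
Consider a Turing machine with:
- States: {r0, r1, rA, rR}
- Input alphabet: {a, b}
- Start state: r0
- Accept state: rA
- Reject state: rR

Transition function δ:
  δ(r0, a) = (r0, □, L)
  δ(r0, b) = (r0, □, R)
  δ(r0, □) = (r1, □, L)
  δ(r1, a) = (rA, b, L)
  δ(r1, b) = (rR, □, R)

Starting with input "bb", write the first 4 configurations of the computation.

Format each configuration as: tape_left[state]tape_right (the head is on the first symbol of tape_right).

Transitions applied:
Step 1: δ(r0, b) = (r0, □, R)
Step 2: δ(r0, b) = (r0, □, R)
Step 3: δ(r0, □) = (r1, □, L)

The first 4 configurations are:
[r0]bb ⊢ □[r0]b ⊢ □□[r0]□ ⊢ □[r1]□□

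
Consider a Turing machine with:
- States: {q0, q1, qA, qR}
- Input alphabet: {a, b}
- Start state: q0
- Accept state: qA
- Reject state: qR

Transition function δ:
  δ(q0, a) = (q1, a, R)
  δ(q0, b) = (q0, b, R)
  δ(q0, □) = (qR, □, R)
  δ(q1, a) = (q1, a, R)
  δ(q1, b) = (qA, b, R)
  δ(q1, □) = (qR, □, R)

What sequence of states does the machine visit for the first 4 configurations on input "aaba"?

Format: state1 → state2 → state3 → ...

Execution trace:
Initial: [q0]aaba
Step 1: δ(q0, a) = (q1, a, R) → a[q1]aba
Step 2: δ(q1, a) = (q1, a, R) → aa[q1]ba
Step 3: δ(q1, b) = (qA, b, R) → aab[qA]a

The machine reaches the accept state qA and halts.

State sequence: q0 → q1 → q1 → qA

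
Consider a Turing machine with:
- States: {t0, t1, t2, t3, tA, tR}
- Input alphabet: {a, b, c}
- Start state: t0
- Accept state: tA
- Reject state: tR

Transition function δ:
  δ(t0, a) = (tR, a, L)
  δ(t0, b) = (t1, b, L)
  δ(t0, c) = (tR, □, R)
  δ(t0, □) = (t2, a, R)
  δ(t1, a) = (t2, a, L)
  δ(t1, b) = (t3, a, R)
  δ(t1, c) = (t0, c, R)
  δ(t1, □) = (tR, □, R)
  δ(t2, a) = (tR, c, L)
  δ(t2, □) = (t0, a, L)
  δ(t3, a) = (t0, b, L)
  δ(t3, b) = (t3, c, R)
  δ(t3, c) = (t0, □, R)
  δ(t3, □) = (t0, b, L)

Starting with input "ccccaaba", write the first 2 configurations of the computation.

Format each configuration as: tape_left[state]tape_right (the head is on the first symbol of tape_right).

Transitions applied:
Step 1: δ(t0, c) = (tR, □, R)

The first 2 configurations are:
[t0]ccccaaba ⊢ □[tR]cccaaba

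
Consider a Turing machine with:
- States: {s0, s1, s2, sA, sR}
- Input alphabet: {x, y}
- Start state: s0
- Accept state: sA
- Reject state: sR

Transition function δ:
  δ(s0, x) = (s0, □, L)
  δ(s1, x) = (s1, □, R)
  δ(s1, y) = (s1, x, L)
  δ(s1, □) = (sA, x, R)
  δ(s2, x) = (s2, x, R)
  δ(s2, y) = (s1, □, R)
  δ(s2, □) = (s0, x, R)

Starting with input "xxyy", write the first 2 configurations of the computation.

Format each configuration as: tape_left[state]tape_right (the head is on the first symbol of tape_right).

Transitions applied:
Step 1: δ(s0, x) = (s0, □, L)

The first 2 configurations are:
[s0]xxyy ⊢ [s0]□□xyy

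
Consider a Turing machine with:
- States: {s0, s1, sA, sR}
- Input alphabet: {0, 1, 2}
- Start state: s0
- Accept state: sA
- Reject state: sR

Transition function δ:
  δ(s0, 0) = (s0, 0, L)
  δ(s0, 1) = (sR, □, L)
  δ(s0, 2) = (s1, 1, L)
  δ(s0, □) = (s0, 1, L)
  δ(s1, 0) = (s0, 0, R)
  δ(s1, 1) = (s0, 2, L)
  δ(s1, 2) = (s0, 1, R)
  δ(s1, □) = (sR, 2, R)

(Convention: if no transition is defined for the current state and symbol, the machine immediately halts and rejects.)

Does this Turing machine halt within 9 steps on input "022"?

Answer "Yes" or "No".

Execution trace:
Initial: [s0]022
Step 1: δ(s0, 0) = (s0, 0, L) → [s0]□022
Step 2: δ(s0, □) = (s0, 1, L) → [s0]□1022
Step 3: δ(s0, □) = (s0, 1, L) → [s0]□11022
Step 4: δ(s0, □) = (s0, 1, L) → [s0]□111022
Step 5: δ(s0, □) = (s0, 1, L) → [s0]□1111022
Step 6: δ(s0, □) = (s0, 1, L) → [s0]□11111022
Step 7: δ(s0, □) = (s0, 1, L) → [s0]□111111022
Step 8: δ(s0, □) = (s0, 1, L) → [s0]□1111111022
Step 9: δ(s0, □) = (s0, 1, L) → [s0]□11111111022

The machine has not reached a halting state after 9 steps.
The machine did not halt within the 9-step bound.

Answer: No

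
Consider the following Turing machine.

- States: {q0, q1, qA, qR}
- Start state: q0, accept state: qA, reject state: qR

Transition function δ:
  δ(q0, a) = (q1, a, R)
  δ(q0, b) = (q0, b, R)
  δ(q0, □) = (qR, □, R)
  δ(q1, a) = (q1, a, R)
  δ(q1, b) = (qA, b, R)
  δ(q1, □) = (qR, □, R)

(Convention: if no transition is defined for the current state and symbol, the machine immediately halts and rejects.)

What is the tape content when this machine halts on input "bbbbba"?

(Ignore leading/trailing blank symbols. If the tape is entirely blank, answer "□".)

Execution trace:
Initial: [q0]bbbbba
Step 1: δ(q0, b) = (q0, b, R) → b[q0]bbbba
Step 2: δ(q0, b) = (q0, b, R) → bb[q0]bbba
Step 3: δ(q0, b) = (q0, b, R) → bbb[q0]bba
Step 4: δ(q0, b) = (q0, b, R) → bbbb[q0]ba
Step 5: δ(q0, b) = (q0, b, R) → bbbbb[q0]a
Step 6: δ(q0, a) = (q1, a, R) → bbbbba[q1]□
Step 7: δ(q1, □) = (qR, □, R) → bbbbba□[qR]□

The machine reaches the reject state qR and halts.

Final tape (ignoring leading/trailing blanks): bbbbba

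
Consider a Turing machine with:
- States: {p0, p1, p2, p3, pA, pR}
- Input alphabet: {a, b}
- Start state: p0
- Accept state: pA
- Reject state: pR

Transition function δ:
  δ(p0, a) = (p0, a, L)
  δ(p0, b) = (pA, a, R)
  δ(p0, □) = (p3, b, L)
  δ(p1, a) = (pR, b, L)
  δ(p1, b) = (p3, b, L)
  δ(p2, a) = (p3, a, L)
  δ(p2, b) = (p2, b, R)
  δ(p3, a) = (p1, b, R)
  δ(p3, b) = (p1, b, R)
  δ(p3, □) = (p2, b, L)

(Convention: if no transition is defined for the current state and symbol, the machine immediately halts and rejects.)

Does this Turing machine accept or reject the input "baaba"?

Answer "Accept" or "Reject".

Execution trace:
Initial: [p0]baaba
Step 1: δ(p0, b) = (pA, a, R) → a[pA]aaba

The machine reaches the accept state pA and halts.

Answer: Accept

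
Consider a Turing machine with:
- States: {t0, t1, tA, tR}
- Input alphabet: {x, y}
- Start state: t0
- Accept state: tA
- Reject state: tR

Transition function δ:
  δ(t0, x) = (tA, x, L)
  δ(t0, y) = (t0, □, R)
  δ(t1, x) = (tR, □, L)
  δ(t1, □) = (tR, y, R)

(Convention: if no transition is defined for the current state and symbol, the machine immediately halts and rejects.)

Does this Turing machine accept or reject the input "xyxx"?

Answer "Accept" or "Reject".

Execution trace:
Initial: [t0]xyxx
Step 1: δ(t0, x) = (tA, x, L) → [tA]□xyxx

The machine reaches the accept state tA and halts.

Answer: Accept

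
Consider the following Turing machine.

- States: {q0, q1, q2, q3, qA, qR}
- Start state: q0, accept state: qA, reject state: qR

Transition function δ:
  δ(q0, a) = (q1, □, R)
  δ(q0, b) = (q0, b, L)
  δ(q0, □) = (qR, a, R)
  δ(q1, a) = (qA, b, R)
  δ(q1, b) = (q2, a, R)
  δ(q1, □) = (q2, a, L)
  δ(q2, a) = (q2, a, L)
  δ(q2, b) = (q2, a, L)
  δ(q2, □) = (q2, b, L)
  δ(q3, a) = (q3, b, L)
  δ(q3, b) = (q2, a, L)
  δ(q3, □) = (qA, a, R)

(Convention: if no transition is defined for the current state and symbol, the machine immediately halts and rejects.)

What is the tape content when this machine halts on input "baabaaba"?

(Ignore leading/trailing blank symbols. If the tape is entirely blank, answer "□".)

Execution trace:
Initial: [q0]baabaaba
Step 1: δ(q0, b) = (q0, b, L) → [q0]□baabaaba
Step 2: δ(q0, □) = (qR, a, R) → a[qR]baabaaba

The machine reaches the reject state qR and halts.

Final tape (ignoring leading/trailing blanks): abaabaaba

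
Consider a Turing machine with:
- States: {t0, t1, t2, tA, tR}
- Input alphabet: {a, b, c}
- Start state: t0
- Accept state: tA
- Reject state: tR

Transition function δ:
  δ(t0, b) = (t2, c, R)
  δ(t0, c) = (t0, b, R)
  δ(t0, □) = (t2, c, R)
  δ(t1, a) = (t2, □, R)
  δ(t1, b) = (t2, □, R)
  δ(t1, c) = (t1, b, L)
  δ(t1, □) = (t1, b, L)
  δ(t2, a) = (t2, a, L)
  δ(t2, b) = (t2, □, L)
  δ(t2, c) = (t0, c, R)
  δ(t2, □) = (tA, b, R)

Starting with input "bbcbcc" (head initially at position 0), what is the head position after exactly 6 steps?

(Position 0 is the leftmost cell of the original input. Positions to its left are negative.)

Execution trace (head position shown):
Step 0: [t0]bbcbcc  (head at position 0)
Step 1: move right → c[t2]bcbcc  (head at position 1)
Step 2: move left → [t2]c□cbcc  (head at position 0)
Step 3: move right → c[t0]□cbcc  (head at position 1)
Step 4: move right → cc[t2]cbcc  (head at position 2)
Step 5: move right → ccc[t0]bcc  (head at position 3)
Step 6: move right → cccc[t2]cc  (head at position 4)

After 6 steps, the head is at position 4.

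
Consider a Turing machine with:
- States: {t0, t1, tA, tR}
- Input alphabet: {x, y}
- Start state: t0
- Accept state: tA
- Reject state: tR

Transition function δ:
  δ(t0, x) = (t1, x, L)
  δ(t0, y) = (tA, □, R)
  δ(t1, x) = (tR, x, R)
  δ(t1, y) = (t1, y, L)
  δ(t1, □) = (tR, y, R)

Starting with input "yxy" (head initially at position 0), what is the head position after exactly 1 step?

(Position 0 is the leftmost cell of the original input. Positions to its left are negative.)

Execution trace (head position shown):
Step 0: [t0]yxy  (head at position 0)
Step 1: move right → □[tA]xy  (head at position 1)

After 1 step, the head is at position 1.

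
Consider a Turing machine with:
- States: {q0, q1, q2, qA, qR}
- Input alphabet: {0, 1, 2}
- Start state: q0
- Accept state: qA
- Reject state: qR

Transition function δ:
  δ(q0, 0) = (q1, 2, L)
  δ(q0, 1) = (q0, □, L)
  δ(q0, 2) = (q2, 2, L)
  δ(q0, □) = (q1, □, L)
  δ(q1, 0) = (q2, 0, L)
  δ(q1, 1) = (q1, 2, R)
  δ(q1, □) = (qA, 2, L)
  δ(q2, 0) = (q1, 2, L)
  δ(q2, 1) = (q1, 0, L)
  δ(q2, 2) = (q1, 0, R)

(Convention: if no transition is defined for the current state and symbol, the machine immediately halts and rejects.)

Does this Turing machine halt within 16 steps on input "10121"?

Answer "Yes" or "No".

Execution trace:
Initial: [q0]10121
Step 1: δ(q0, 1) = (q0, □, L) → [q0]□□0121
Step 2: δ(q0, □) = (q1, □, L) → [q1]□□□0121
Step 3: δ(q1, □) = (qA, 2, L) → [qA]□2□□0121

The machine reaches the accept state qA and halts.
The machine halted after 3 steps (within the 16-step bound).

Answer: Yes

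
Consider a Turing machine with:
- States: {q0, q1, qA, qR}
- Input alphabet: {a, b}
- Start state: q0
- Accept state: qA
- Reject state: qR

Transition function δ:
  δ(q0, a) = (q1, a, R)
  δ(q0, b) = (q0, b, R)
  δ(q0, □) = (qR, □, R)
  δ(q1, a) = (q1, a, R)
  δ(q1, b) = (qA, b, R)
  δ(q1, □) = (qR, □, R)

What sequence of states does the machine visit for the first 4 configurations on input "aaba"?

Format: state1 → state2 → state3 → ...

Execution trace:
Initial: [q0]aaba
Step 1: δ(q0, a) = (q1, a, R) → a[q1]aba
Step 2: δ(q1, a) = (q1, a, R) → aa[q1]ba
Step 3: δ(q1, b) = (qA, b, R) → aab[qA]a

The machine reaches the accept state qA and halts.

State sequence: q0 → q1 → q1 → qA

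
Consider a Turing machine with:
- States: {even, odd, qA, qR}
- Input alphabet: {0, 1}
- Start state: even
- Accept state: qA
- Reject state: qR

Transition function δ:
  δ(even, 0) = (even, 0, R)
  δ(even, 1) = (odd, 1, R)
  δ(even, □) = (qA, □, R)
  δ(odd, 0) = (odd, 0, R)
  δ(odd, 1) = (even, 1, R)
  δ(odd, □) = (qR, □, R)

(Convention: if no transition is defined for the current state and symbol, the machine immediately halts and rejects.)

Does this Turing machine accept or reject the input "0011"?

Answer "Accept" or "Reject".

Execution trace:
Initial: [even]0011
Step 1: δ(even, 0) = (even, 0, R) → 0[even]011
Step 2: δ(even, 0) = (even, 0, R) → 00[even]11
Step 3: δ(even, 1) = (odd, 1, R) → 001[odd]1
Step 4: δ(odd, 1) = (even, 1, R) → 0011[even]□
Step 5: δ(even, □) = (qA, □, R) → 0011□[qA]□

The machine reaches the accept state qA and halts.

Answer: Accept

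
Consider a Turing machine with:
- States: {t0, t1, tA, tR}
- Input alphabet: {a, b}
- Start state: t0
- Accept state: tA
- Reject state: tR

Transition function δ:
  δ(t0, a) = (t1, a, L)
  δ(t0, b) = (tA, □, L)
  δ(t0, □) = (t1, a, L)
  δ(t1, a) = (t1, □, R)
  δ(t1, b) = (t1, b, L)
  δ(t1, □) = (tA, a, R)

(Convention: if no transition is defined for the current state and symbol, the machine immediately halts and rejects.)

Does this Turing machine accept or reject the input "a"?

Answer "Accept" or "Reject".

Execution trace:
Initial: [t0]a
Step 1: δ(t0, a) = (t1, a, L) → [t1]□a
Step 2: δ(t1, □) = (tA, a, R) → a[tA]a

The machine reaches the accept state tA and halts.

Answer: Accept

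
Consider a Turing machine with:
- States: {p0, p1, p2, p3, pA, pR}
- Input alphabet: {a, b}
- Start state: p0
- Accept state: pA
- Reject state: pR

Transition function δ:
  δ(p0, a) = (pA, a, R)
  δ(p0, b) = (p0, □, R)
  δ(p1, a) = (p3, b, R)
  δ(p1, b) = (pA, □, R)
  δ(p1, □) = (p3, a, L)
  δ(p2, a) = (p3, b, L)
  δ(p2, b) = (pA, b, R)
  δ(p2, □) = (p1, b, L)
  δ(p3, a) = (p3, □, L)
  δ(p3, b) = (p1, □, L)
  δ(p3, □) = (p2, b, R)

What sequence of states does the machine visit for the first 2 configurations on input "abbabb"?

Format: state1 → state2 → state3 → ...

Execution trace:
Initial: [p0]abbabb
Step 1: δ(p0, a) = (pA, a, R) → a[pA]bbabb

The machine reaches the accept state pA and halts.

State sequence: p0 → pA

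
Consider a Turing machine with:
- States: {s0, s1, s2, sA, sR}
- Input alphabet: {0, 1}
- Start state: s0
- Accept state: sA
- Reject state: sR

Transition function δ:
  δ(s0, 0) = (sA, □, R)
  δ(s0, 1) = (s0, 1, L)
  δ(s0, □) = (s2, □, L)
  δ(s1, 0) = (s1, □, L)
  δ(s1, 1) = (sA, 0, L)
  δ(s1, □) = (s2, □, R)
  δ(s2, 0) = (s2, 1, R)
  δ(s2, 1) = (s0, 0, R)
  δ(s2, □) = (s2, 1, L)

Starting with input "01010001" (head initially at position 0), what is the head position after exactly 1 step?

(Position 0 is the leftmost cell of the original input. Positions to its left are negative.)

Execution trace (head position shown):
Step 0: [s0]01010001  (head at position 0)
Step 1: move right → □[sA]1010001  (head at position 1)

After 1 step, the head is at position 1.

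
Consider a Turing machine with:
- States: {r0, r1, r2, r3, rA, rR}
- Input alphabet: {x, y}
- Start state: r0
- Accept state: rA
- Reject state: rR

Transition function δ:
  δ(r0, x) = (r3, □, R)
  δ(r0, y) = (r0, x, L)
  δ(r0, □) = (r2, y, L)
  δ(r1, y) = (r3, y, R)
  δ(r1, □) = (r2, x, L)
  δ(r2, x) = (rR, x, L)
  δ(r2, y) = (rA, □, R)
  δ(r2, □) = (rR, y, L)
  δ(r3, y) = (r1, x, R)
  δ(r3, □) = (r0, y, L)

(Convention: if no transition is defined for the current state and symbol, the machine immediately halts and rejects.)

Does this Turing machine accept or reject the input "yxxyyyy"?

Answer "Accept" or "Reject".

Execution trace:
Initial: [r0]yxxyyyy
Step 1: δ(r0, y) = (r0, x, L) → [r0]□xxxyyyy
Step 2: δ(r0, □) = (r2, y, L) → [r2]□yxxxyyyy
Step 3: δ(r2, □) = (rR, y, L) → [rR]□yyxxxyyyy

The machine reaches the reject state rR and halts.

Answer: Reject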